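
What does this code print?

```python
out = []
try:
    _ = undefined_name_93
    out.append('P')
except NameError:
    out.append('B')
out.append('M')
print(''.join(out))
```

Execution trace: 'B' (except NameError) → 'M' (after the try/except). Output: BM

Answer: BM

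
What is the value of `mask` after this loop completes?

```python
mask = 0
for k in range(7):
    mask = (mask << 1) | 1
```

Build 7 consecutive 1-bits: 0b1111111
`mask` takes the values: 0 → 1 → 3 → 7 → 15 → 31 → 63 → 127

Answer: 127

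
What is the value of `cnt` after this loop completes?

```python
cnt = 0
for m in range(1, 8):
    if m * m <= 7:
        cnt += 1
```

Count numbers where m² ≤ 7
`cnt` takes the values: 0 → 1 → 2

Answer: 2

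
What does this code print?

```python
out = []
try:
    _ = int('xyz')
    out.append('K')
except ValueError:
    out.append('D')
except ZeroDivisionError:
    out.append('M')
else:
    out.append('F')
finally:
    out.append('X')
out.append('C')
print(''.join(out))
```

Execution trace: 'D' (except ValueError) → 'X' (finally) → 'C' (after the try/except). Output: DXC

Answer: DXC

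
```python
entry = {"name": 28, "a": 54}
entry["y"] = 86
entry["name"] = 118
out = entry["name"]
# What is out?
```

Trace:
`entry = {"name": 28, "a": 54}` → entry = {'name': 28, 'a': 54}
`entry["y"] = 86` → entry = {'name': 28, 'a': 54, 'y': 86}
`entry["name"] = 118` → entry = {'name': 118, 'a': 54, 'y': 86}
`out = entry["name"]` → out = 118
So out = 118

Answer: 118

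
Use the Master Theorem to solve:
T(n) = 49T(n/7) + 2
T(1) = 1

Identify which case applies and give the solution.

a=49, b=7, f(n)=2. log_7(49) = 2. Since c=0 < 2, Case 1 applies: T(n) = Θ(n^log_b(a)) = O(n^2).

Answer: O(n^2) - Case 1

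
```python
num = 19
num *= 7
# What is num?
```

Trace:
`num = 19` → num = 19
`num *= 7` → num = 133
So num = 133

Answer: 133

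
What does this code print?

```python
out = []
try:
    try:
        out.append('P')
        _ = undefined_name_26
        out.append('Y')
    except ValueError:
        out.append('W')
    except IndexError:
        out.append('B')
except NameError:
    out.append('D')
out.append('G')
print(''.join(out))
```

Execution trace: 'P' (try body) → 'D' (outer except NameError) → 'G' (after the try/except). Output: PDG

Answer: PDG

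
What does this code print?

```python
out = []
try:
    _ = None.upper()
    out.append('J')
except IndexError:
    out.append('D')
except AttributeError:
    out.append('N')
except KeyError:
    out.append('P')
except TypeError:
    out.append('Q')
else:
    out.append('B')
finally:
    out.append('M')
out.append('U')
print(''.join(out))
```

Execution trace: 'N' (except AttributeError) → 'M' (finally) → 'U' (after the try/except). Output: NMU

Answer: NMU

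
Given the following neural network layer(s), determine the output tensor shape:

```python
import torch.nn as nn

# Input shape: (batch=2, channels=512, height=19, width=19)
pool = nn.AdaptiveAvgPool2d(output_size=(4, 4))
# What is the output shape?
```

Input: (2, 512, 19, 19) -> Output: (2, 512, 4, 4)

Answer: (2, 512, 4, 4)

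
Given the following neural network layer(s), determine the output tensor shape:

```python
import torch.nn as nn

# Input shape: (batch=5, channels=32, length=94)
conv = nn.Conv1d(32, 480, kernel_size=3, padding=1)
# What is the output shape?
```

Input: (5, 32, 94) -> Output: (5, 480, 94)

Answer: (5, 480, 94)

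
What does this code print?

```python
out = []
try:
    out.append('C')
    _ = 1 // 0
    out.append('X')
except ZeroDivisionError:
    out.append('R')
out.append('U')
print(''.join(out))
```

Execution trace: 'C' (try body) → 'R' (except ZeroDivisionError) → 'U' (after the try/except). Output: CRU

Answer: CRU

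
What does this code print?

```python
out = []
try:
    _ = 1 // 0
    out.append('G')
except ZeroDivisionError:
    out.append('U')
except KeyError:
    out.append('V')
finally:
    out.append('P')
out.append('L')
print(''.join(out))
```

Execution trace: 'U' (except ZeroDivisionError) → 'P' (finally) → 'L' (after the try/except). Output: UPL

Answer: UPL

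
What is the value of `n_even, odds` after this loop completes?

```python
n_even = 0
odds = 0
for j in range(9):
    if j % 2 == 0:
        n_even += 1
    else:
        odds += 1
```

Count evens and odds in range(9)
`n_even, odds` takes the values: (0, 0) → (1, 0) → (1, 1) → (2, 1) → (2, 2) → (3, 2) → (3, 3) → (4, 3) → (4, 4) → (5, 4)

Answer: 5, 4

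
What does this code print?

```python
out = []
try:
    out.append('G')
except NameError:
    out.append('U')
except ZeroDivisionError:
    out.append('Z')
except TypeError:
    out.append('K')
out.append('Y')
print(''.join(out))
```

Execution trace: 'G' (try body, no exception) → 'Y' (after the try/except). Output: GY

Answer: GY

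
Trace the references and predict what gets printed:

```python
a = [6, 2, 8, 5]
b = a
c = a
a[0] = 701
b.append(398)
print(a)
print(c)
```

Key concept: multiple aliases.
Step by step:
`a = [6, 2, 8, 5]` → a = [6, 2, 8, 5]
`b = a` → b = [6, 2, 8, 5] (same object as a)
`c = a` → c = [6, 2, 8, 5] (same object as a, b)
`a[0] = 701` → a = [701, 2, 8, 5] (same object as b, c); b = [701, 2, 8, 5] (same object as a, c); c = [701, 2, 8, 5] (same object as a, b)
`b.append(398)` → a = [701, 2, 8, 5, 398] (same object as b, c); b = [701, 2, 8, 5, 398] (same object as a, c); c = [701, 2, 8, 5, 398] (same object as a, b)
`print(a)` → prints [701, 2, 8, 5, 398]
`print(c)` → prints [701, 2, 8, 5, 398]

Answer:
[701, 2, 8, 5, 398]
[701, 2, 8, 5, 398]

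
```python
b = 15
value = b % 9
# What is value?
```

Trace:
`b = 15` → b = 15
`value = b % 9` → value = 6
So value = 6

Answer: 6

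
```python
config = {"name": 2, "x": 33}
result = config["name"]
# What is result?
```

Trace:
`config = {"name": 2, "x": 33}` → config = {'name': 2, 'x': 33}
`result = config["name"]` → result = 2
So result = 2

Answer: 2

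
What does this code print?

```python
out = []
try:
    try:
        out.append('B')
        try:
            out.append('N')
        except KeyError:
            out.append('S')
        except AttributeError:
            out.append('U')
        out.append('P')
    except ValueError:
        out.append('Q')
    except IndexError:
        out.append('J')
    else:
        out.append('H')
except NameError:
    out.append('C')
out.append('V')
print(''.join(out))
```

Execution trace: 'B' (try body) → 'N' (inner try body, no exception) → 'P' (try body, no exception) → 'H' (else) → 'V' (after the try/except). Output: BNPHV

Answer: BNPHV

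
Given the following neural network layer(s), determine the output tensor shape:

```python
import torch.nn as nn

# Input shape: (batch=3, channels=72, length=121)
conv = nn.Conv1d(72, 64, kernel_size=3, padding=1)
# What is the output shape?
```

Input: (3, 72, 121) -> Output: (3, 64, 121)

Answer: (3, 64, 121)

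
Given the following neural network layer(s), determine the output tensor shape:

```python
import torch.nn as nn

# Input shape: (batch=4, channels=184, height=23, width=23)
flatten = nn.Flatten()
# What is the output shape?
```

Input: (4, 184, 23, 23) -> Output: (4, 97336)

Answer: (4, 97336)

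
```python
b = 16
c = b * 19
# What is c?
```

Trace:
`b = 16` → b = 16
`c = b * 19` → c = 304
So c = 304

Answer: 304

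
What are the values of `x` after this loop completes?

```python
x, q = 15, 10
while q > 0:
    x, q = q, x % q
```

GCD of 15 and 10
`x` takes the values: 15 → 10 → 5

Answer: 5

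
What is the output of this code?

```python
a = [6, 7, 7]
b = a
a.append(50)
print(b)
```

Key concept: basic list aliasing.
Step by step:
`a = [6, 7, 7]` → a = [6, 7, 7]
`b = a` → b = [6, 7, 7] (same object as a)
`a.append(50)` → a = [6, 7, 7, 50] (same object as b); b = [6, 7, 7, 50] (same object as a)
`print(b)` → prints [6, 7, 7, 50]

Answer: [6, 7, 7, 50]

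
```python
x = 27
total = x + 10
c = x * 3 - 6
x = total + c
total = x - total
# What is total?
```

Trace:
`x = 27` → x = 27
`total = x + 10` → total = 37
`c = x * 3 - 6` → c = 75
`x = total + c` → x = 112
`total = x - total` → total = 75
So total = 75

Answer: 75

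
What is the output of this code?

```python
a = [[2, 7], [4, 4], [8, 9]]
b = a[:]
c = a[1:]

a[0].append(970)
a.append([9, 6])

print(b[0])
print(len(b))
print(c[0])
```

Key concept: slice with nested mutation.
Step by step:
`a = [[2, 7], [4, 4], [8, 9]]` → a = [[2, 7], [4, 4], [8, 9]]
`b = a[:]` → b = [[2, 7], [4, 4], [8, 9]]
`c = a[1:]` → c = [[4, 4], [8, 9]]
`a[0].append(970)` → a = [[2, 7, 970], [4, 4], [8, 9]]; b = [[2, 7, 970], [4, 4], [8, 9]]
`a.append([9, 6])` → a = [[2, 7, 970], [4, 4], [8, 9], [9, 6]]
`print(b[0])` → prints [2, 7, 970]
`print(len(b))` → prints 3
`print(c[0])` → prints [4, 4]

Answer:
[2, 7, 970]
3
[4, 4]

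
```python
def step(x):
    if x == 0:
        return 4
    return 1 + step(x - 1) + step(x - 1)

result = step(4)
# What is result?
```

step(x) = 1 + 2·step(x-1), step(0)=4. Closed form: (4+1)·2^4 - 1 = 79.

Answer: 79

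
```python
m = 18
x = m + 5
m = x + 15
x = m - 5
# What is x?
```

Trace:
`m = 18` → m = 18
`x = m + 5` → x = 23
`m = x + 15` → m = 38
`x = m - 5` → x = 33
So x = 33

Answer: 33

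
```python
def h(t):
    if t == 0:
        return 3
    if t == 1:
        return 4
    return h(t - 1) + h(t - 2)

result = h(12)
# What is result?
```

Build up from base cases: h(0)=3, h(1)=4, h(2)=7, h(3)=11, h(4)=18, h(5)=29, h(6)=47, ..., h(12)=843

Answer: 843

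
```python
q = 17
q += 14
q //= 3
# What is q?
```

Trace:
`q = 17` → q = 17
`q += 14` → q = 31
`q //= 3` → q = 10
So q = 10

Answer: 10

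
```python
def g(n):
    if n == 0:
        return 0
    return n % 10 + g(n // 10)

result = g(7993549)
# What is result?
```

Sum of digits of 7993549: 9 + 4 + 5 + 3 + 9 + 9 + 7 = 46

Answer: 46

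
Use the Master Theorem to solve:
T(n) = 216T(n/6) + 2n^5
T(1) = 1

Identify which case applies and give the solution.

a=216, b=6, f(n)=2n^5. log_6(216) = 3. Since c=5 > 3 and the regularity condition holds (216(n/6)^5 = (216/6^5)n^5 with 216/6^5 < 1), Case 3 applies: T(n) = Θ(f(n)) = O(n^5).

Answer: O(n^5) - Case 3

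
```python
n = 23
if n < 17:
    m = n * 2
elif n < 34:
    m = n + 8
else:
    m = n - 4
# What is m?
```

Trace:
`n = 23` → n = 23
`if n < 17: ...` → n < 17 is False, n < 34 is True → m = 31
So m = 31

Answer: 31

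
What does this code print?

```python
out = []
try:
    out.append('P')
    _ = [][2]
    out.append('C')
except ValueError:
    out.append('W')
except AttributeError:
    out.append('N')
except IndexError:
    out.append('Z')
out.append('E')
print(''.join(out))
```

Execution trace: 'P' (try body) → 'Z' (except IndexError) → 'E' (after the try/except). Output: PZE

Answer: PZE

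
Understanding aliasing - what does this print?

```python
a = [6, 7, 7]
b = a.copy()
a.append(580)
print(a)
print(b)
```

Key concept: list.copy() creates independent copy.
Step by step:
`a = [6, 7, 7]` → a = [6, 7, 7]
`b = a.copy()` → b = [6, 7, 7]
`a.append(580)` → a = [6, 7, 7, 580]
`print(a)` → prints [6, 7, 7, 580]
`print(b)` → prints [6, 7, 7]

Answer:
[6, 7, 7, 580]
[6, 7, 7]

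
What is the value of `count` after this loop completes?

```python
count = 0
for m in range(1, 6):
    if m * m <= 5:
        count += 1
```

Count numbers where m² ≤ 5
`count` takes the values: 0 → 1 → 2

Answer: 2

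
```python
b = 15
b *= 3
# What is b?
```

Trace:
`b = 15` → b = 15
`b *= 3` → b = 45
So b = 45

Answer: 45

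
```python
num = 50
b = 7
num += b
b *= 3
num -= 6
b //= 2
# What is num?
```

Trace:
`num = 50` → num = 50
`b = 7` → b = 7
`num += b` → num = 57
`b *= 3` → b = 21
`num -= 6` → num = 51
`b //= 2` → b = 10
So num = 51

Answer: 51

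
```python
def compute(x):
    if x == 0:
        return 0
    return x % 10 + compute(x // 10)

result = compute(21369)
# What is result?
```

Sum of digits of 21369: 9 + 6 + 3 + 1 + 2 = 21

Answer: 21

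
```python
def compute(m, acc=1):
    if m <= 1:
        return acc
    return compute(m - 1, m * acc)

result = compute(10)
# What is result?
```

Accumulator trace (n, acc): (10, 1) -> (9, 10) -> (8, 90) -> (7, 720) -> (6, 5040) -> (5, 30240) -> (4, 151200) -> (3, 604800) -> (2, 1814400) -> (1, 3628800) -> return 3628800

Answer: 3628800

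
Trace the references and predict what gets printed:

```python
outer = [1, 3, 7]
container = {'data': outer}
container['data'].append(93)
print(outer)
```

Key concept: dict holds reference to list.
Step by step:
`outer = [1, 3, 7]` → outer = [1, 3, 7]
`container = {'data': outer}` → container = {'data': [1, 3, 7]}
`container['data'].append(93)` → outer = [1, 3, 7, 93]; container = {'data': [1, 3, 7, 93]}
`print(outer)` → prints [1, 3, 7, 93]

Answer: [1, 3, 7, 93]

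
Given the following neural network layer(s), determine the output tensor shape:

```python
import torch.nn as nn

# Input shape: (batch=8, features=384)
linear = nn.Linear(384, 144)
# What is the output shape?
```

Input: (8, 384) -> Output: (8, 144)

Answer: (8, 144)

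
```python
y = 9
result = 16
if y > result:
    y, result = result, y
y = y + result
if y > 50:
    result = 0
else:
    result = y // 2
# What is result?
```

Trace:
`y = 9` → y = 9
`result = 16` → result = 16
`if y > result: ...` → y > result is False → no variable changes
`y = y + result` → y = 25
`if y > 50: ...` → y > 50 is False, take else branch → result = 12
So result = 12

Answer: 12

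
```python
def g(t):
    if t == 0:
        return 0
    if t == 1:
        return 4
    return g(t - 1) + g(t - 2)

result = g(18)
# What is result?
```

Build up from base cases: g(0)=0, g(1)=4, g(2)=4, g(3)=8, g(4)=12, g(5)=20, g(6)=32, ..., g(18)=10336

Answer: 10336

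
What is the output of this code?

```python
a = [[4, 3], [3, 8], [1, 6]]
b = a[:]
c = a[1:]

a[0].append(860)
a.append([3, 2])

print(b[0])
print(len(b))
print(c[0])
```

Key concept: slice with nested mutation.
Step by step:
`a = [[4, 3], [3, 8], [1, 6]]` → a = [[4, 3], [3, 8], [1, 6]]
`b = a[:]` → b = [[4, 3], [3, 8], [1, 6]]
`c = a[1:]` → c = [[3, 8], [1, 6]]
`a[0].append(860)` → a = [[4, 3, 860], [3, 8], [1, 6]]; b = [[4, 3, 860], [3, 8], [1, 6]]
`a.append([3, 2])` → a = [[4, 3, 860], [3, 8], [1, 6], [3, 2]]
`print(b[0])` → prints [4, 3, 860]
`print(len(b))` → prints 3
`print(c[0])` → prints [3, 8]

Answer:
[4, 3, 860]
3
[3, 8]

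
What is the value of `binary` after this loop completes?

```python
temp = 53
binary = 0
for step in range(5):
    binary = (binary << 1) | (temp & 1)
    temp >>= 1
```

Reverse lowest 5 bits of 53
`binary` takes the values: 0 → 1 → 2 → 5 → 10 → 21

Answer: 21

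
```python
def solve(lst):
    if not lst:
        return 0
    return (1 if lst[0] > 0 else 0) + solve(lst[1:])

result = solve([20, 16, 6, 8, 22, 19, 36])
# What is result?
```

Count of positive elements in [20, 16, 6, 8, 22, 19, 36] = 7

Answer: 7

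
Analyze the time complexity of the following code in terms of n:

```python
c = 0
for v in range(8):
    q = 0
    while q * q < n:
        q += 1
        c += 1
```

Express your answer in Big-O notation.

Each loop level contributes: 1 × √n. Multiplying the contributions gives O(√n).

Answer: O(√n)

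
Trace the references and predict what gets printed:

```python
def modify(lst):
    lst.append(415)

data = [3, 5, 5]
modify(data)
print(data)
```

Key concept: function modifies passed list.
Step by step:
`data = [3, 5, 5]` → data = [3, 5, 5]
`modify(data)` → data = [3, 5, 5, 415]
`print(data)` → prints [3, 5, 5, 415]

Answer: [3, 5, 5, 415]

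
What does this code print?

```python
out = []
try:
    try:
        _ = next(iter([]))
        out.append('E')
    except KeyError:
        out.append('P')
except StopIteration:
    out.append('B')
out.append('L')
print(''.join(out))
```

Execution trace: 'B' (outer except StopIteration) → 'L' (after the try/except). Output: BL

Answer: BL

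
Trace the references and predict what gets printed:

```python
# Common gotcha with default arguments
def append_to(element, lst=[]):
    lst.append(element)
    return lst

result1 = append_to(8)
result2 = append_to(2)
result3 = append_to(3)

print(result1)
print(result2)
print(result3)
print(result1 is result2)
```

Key concept: mutable default argument gotcha.
Step by step:
`result1 = append_to(8)` → result1 = [8]
`result2 = append_to(2)` → result1 = [8, 2] (same object as result2); result2 = [8, 2] (same object as result1)
`result3 = append_to(3)` → result1 = [8, 2, 3] (same object as result2, result3); result2 = [8, 2, 3] (same object as result1, result3); result3 = [8, 2, 3] (same object as result1, result2)
`print(result1)` → prints [8, 2, 3]
`print(result2)` → prints [8, 2, 3]
`print(result3)` → prints [8, 2, 3]
`print(result1 is result2)` → prints True

Answer:
[8, 2, 3]
[8, 2, 3]
[8, 2, 3]
True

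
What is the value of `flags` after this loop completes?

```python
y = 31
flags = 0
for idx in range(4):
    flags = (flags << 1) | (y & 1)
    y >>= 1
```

Reverse lowest 4 bits of 31
`flags` takes the values: 0 → 1 → 3 → 7 → 15

Answer: 15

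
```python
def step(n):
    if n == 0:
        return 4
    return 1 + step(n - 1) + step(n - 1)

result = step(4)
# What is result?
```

step(n) = 1 + 2·step(n-1), step(0)=4. Closed form: (4+1)·2^4 - 1 = 79.

Answer: 79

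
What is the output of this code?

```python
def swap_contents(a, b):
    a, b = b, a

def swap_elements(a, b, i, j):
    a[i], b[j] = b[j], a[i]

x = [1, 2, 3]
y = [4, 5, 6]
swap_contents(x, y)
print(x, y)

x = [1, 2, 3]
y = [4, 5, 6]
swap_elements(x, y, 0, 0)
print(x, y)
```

Key concept: parameter rebinding vs mutation.
Step by step:
`x = [1, 2, 3]` → x = [1, 2, 3]
`y = [4, 5, 6]` → y = [4, 5, 6]
`swap_contents(x, y)` → no visible change to tracked variables
`print(x, y)` → prints [1, 2, 3] [4, 5, 6]
`x = [1, 2, 3]` → x = [1, 2, 3]
`y = [4, 5, 6]` → y = [4, 5, 6]
`swap_elements(x, y, 0, 0)` → x = [4, 2, 3]; y = [1, 5, 6]
`print(x, y)` → prints [4, 2, 3] [1, 5, 6]

Answer:
[1, 2, 3] [4, 5, 6]
[4, 2, 3] [1, 5, 6]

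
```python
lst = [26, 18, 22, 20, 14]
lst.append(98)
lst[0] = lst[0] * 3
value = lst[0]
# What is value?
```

Trace:
`lst = [26, 18, 22, 20, 14]` → lst = [26, 18, 22, 20, 14]
`lst.append(98)` → lst = [26, 18, 22, 20, 14, 98]
`lst[0] = lst[0] * 3` → lst = [78, 18, 22, 20, 14, 98]
`value = lst[0]` → value = 78
So value = 78

Answer: 78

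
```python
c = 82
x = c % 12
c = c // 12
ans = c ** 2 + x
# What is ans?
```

Trace:
`c = 82` → c = 82
`x = c % 12` → x = 10
`c = c // 12` → c = 6
`ans = c ** 2 + x` → ans = 46
So ans = 46

Answer: 46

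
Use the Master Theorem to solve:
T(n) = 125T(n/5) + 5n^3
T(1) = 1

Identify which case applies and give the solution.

a=125, b=5, f(n)=5n^3. log_5(125) = 3. Since c=3 = 3, Case 2 applies: T(n) = Θ(n^log_b(a) · log n) = O(n^3 log n).

Answer: O(n^3 log n) - Case 2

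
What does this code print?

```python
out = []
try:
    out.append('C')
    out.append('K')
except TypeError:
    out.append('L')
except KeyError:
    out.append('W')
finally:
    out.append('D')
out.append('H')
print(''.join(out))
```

Execution trace: 'C' (try body) → 'K' (try body, no exception) → 'D' (finally) → 'H' (after the try/except). Output: CKDH

Answer: CKDH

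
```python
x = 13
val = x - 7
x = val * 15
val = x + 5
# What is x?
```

Trace:
`x = 13` → x = 13
`val = x - 7` → val = 6
`x = val * 15` → x = 90
`val = x + 5` → val = 95
So x = 90

Answer: 90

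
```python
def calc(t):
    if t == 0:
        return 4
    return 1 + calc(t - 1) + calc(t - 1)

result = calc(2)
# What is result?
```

calc(t) = 1 + 2·calc(t-1), calc(0)=4. Closed form: (4+1)·2^2 - 1 = 19.

Answer: 19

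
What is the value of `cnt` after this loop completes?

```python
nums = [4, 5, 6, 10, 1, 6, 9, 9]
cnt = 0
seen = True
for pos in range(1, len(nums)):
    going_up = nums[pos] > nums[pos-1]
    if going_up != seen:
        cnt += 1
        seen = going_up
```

Count direction changes in [4, 5, 6, 10, 1, 6, 9, 9]
`cnt` takes the values: 0 → 1 → 2 → 3

Answer: 3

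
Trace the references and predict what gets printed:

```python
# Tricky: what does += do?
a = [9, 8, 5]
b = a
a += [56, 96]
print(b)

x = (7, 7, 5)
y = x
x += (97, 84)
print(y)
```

Key concept: += behavior differs for mutable vs immutable.
Step by step:
`a = [9, 8, 5]` → a = [9, 8, 5]
`b = a` → b = [9, 8, 5] (same object as a)
`a += [56, 96]` → a = [9, 8, 5, 56, 96] (same object as b); b = [9, 8, 5, 56, 96] (same object as a)
`print(b)` → prints [9, 8, 5, 56, 96]
`x = (7, 7, 5)` → x = (7, 7, 5)
`y = x` → y = (7, 7, 5)
`x += (97, 84)` → x = (7, 7, 5, 97, 84)
`print(y)` → prints (7, 7, 5)

Answer:
[9, 8, 5, 56, 96]
(7, 7, 5)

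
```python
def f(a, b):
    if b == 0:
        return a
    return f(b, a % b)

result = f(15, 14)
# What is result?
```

f(15, 14) -> f(14, 1) -> f(1, 0) -> 1

Answer: 1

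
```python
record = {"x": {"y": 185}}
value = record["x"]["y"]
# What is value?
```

Trace:
`record = {"x": {"y": 185}}` → record = {'x': {'y': 185}}
`value = record["x"]["y"]` → value = 185
So value = 185

Answer: 185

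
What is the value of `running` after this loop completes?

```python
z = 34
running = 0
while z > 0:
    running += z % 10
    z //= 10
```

Sum digits of 34
`running` takes the values: 0 → 4 → 7

Answer: 7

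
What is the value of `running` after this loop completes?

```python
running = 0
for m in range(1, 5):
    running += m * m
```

Sum of squares 1² to 4² = 30
`running` takes the values: 0 → 1 → 5 → 14 → 30

Answer: 30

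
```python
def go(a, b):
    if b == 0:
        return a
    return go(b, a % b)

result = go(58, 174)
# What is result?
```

go(58, 174) -> go(174, 58) -> go(58, 0) -> 58

Answer: 58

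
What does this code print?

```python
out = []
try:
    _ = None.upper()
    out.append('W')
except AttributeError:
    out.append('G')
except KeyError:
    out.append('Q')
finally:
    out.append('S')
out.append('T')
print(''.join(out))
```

Execution trace: 'G' (except AttributeError) → 'S' (finally) → 'T' (after the try/except). Output: GST

Answer: GST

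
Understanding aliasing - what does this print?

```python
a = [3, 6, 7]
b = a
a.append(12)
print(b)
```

Key concept: basic list aliasing.
Step by step:
`a = [3, 6, 7]` → a = [3, 6, 7]
`b = a` → b = [3, 6, 7] (same object as a)
`a.append(12)` → a = [3, 6, 7, 12] (same object as b); b = [3, 6, 7, 12] (same object as a)
`print(b)` → prints [3, 6, 7, 12]

Answer: [3, 6, 7, 12]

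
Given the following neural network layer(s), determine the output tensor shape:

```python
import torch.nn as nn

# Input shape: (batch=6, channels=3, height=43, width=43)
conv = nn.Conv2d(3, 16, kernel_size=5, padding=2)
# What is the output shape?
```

Input: (6, 3, 43, 43) -> Output: (6, 16, 43, 43)

Answer: (6, 16, 43, 43)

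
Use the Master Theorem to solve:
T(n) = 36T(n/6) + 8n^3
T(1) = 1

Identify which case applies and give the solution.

a=36, b=6, f(n)=8n^3. log_6(36) = 2. Since c=3 > 2 and the regularity condition holds (36(n/6)^3 = (36/6^3)n^3 with 36/6^3 < 1), Case 3 applies: T(n) = Θ(f(n)) = O(n^3).

Answer: O(n^3) - Case 3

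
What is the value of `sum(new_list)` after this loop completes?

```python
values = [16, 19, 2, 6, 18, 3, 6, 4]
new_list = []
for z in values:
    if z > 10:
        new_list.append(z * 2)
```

Sum of doubled values > 10
`new_list` takes the values: [] → [32] → [32, 38] → [32, 38, 36]
So `sum(new_list)` = 106

Answer: 106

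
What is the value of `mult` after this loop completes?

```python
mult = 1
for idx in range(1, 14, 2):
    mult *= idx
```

Product of 1, 3, 5, ... up to 13
`mult` takes the values: 1 → 3 → 15 → 105 → 945 → 10395 → 135135

Answer: 135135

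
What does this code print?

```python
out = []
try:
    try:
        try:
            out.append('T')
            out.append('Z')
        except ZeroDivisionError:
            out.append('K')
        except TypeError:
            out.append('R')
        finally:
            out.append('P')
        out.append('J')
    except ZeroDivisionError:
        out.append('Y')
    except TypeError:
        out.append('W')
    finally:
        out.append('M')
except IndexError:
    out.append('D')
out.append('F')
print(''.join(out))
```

Execution trace: 'T' (inner try body) → 'Z' (inner try body, no exception) → 'P' (inner finally) → 'J' (try body, no exception) → 'M' (finally) → 'F' (after the try/except). Output: TZPJMF

Answer: TZPJMF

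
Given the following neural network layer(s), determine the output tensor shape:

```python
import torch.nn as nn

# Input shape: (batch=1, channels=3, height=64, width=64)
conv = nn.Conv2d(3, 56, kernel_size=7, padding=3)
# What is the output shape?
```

Input: (1, 3, 64, 64) -> Output: (1, 56, 64, 64)

Answer: (1, 56, 64, 64)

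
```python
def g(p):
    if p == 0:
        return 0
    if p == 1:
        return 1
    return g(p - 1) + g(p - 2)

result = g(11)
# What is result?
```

Build up from base cases: g(0)=0, g(1)=1, g(2)=1, g(3)=2, g(4)=3, g(5)=5, g(6)=8, ..., g(11)=89

Answer: 89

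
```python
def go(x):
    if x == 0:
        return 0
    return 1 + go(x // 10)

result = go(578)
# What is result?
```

Count of digits of 578: 3

Answer: 3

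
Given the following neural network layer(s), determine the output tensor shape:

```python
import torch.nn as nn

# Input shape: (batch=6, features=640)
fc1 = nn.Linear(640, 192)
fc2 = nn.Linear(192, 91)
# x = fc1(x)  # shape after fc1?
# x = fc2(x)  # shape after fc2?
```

Input: (6, 640) -> after fc1: (6, 192) -> Output: (6, 91)

Answer: (6, 91)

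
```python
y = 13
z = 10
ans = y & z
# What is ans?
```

Trace:
`y = 13` → y = 13
`z = 10` → z = 10
`ans = y & z` → ans = 8
So ans = 8

Answer: 8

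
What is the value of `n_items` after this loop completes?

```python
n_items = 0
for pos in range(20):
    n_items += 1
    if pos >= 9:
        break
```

Loop breaks when pos reaches 9, n_items is 10
`n_items` takes the values: 0 → 1 → 2 → 3 → 4 → 5 → 6 → 7 → 8 → 9 → 10

Answer: 10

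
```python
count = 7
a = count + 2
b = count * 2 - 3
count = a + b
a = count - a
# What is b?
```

Trace:
`count = 7` → count = 7
`a = count + 2` → a = 9
`b = count * 2 - 3` → b = 11
`count = a + b` → count = 20
`a = count - a` → a = 11
So b = 11

Answer: 11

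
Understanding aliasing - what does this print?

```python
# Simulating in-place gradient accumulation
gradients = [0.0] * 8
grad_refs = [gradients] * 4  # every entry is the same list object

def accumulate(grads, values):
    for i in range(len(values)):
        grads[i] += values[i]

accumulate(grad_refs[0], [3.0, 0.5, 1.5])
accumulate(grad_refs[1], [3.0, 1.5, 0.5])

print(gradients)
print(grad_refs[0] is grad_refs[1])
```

Key concept: gradient accumulation aliasing.
Step by step:
`gradients = [0.0] * 8` → gradients = [0.0, 0.0, 0.0, 0.0, 0.0, 0.0, 0.0, 0.0]
`grad_refs = [gradients] * 4` → grad_refs = [[0.0, 0.0, 0.0, 0.0, 0.0, 0.0, 0.0, 0.0], [0.0, 0.0, 0.0, 0.0, 0.0, 0.0, 0.0, 0.0], [0.0, 0.0, 0.0, 0.0, 0.0, 0.0, 0.0, 0.0], [0.0, 0.0, 0.0, 0.0, 0.0, 0.0, 0.0, 0.0]]
`accumulate(grad_refs[0], [3.0, 0.5, 1.5])` → gradients = [3.0, 0.5, 1.5, 0.0, 0.0, 0.0, 0.0, 0.0]; grad_refs = [[3.0, 0.5, 1.5, 0.0, 0.0, 0.0, 0.0, 0.0], [3.0, 0.5, 1.5, 0.0, 0.0, 0.0, 0.0, 0.0], [3.0, 0.5, 1.5, 0.0, 0.0, 0.0, 0.0, 0.0], [3.0, 0.5, 1.5, 0.0, 0.0, 0.0, 0.0, 0.0]]
`accumulate(grad_refs[1], [3.0, 1.5, 0.5])` → gradients = [6.0, 2.0, 2.0, 0.0, 0.0, 0.0, 0.0, 0.0]; grad_refs = [[6.0, 2.0, 2.0, 0.0, 0.0, 0.0, 0.0, 0.0], [6.0, 2.0, 2.0, 0.0, 0.0, 0.0, 0.0, 0.0], [6.0, 2.0, 2.0, 0.0, 0.0, 0.0, 0.0, 0.0], [6.0, 2.0, 2.0, 0.0, 0.0, 0.0, 0.0, 0.0]]
`print(gradients)` → prints [6.0, 2.0, 2.0, 0.0, 0.0, 0.0, 0.0, 0.0]
`print(grad_refs[0] is grad_refs[1])` → prints True

Answer:
[6.0, 2.0, 2.0, 0.0, 0.0, 0.0, 0.0, 0.0]
True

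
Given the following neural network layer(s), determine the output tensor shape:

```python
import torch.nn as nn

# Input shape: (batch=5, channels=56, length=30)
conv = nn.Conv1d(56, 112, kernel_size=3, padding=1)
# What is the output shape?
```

Input: (5, 56, 30) -> Output: (5, 112, 30)

Answer: (5, 112, 30)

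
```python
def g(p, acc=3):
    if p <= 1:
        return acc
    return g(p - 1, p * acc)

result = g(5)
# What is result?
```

Accumulator trace (n, acc): (5, 3) -> (4, 15) -> (3, 60) -> (2, 180) -> (1, 360) -> return 360

Answer: 360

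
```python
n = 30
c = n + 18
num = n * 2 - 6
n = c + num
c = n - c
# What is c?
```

Trace:
`n = 30` → n = 30
`c = n + 18` → c = 48
`num = n * 2 - 6` → num = 54
`n = c + num` → n = 102
`c = n - c` → c = 54
So c = 54

Answer: 54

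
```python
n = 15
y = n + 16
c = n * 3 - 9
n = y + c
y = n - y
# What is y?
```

Trace:
`n = 15` → n = 15
`y = n + 16` → y = 31
`c = n * 3 - 9` → c = 36
`n = y + c` → n = 67
`y = n - y` → y = 36
So y = 36

Answer: 36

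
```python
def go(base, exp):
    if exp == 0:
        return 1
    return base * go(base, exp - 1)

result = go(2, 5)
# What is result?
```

go(2, 5) = 2 * 2 * 2 * 2 * 2 = 32

Answer: 32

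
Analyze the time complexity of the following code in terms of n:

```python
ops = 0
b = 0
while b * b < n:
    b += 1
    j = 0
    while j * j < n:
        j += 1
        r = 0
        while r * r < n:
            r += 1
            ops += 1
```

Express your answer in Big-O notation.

Each loop level contributes: √n × √n × √n. Multiplying the contributions gives O(n√n).

Answer: O(n√n)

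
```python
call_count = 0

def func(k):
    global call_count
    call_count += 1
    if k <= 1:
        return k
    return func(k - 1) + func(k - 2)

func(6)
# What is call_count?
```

Calls(k) = 1 + Calls(k-1) + Calls(k-2); Calls(0)=Calls(1)=1. For k=6 this gives 25.

Answer: 25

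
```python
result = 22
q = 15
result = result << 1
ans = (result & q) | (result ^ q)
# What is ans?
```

Trace:
`result = 22` → result = 22
`q = 15` → q = 15
`result = result << 1` → result = 44
`ans = (result & q) | (result ^ q)` → ans = 47
So ans = 47

Answer: 47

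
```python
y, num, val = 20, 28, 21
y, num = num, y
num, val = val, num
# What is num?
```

Trace:
`y, num, val = 20, 28, 21` → y = 20; num = 28; val = 21
`y, num = num, y` → y = 28; num = 20
`num, val = val, num` → num = 21; val = 20
So num = 21

Answer: 21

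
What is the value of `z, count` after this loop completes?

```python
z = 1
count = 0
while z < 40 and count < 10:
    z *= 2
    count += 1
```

Double until >= 40 or 10 iterations
`z, count` takes the values: (1, 0) → (2, 0) → (2, 1) → (4, 1) → (4, 2) → (8, 2) → (8, 3) → (16, 3) → (16, 4) → (32, 4) → (32, 5) → (64, 5) → (64, 6)

Answer: 64, 6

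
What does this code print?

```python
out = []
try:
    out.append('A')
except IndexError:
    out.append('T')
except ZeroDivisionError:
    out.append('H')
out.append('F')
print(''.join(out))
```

Execution trace: 'A' (try body, no exception) → 'F' (after the try/except). Output: AF

Answer: AF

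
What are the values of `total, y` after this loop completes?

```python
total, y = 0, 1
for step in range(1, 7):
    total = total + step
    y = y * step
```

Sum and factorial of 1 to 6
`total, y` takes the values: (0, 1) → (1, 1) → (3, 1) → (3, 2) → (6, 2) → (6, 6) → (10, 6) → (10, 24) → (15, 24) → (15, 120) → (21, 120) → (21, 720)

Answer: 21, 720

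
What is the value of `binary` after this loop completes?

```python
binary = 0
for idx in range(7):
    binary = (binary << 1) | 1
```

Build 7 consecutive 1-bits: 0b1111111
`binary` takes the values: 0 → 1 → 3 → 7 → 15 → 31 → 63 → 127

Answer: 127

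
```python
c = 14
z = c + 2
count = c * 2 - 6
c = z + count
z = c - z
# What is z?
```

Trace:
`c = 14` → c = 14
`z = c + 2` → z = 16
`count = c * 2 - 6` → count = 22
`c = z + count` → c = 38
`z = c - z` → z = 22
So z = 22

Answer: 22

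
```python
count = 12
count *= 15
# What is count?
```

Trace:
`count = 12` → count = 12
`count *= 15` → count = 180
So count = 180

Answer: 180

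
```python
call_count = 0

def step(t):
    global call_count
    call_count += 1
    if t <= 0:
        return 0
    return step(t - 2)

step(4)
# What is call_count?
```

Linear recursion stepping by 2: 3 calls from t=4 down to ≤0.

Answer: 3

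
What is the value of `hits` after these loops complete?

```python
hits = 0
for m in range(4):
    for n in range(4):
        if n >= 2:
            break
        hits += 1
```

Inner breaks at 2, outer runs 4 times
`hits` takes the values: 0 → 1 → 2 → 3 → 4 → 5 → 6 → 7 → 8

Answer: 8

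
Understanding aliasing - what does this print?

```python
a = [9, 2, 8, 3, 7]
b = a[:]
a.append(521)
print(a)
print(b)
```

Key concept: slice [:] creates copy.
Step by step:
`a = [9, 2, 8, 3, 7]` → a = [9, 2, 8, 3, 7]
`b = a[:]` → b = [9, 2, 8, 3, 7]
`a.append(521)` → a = [9, 2, 8, 3, 7, 521]
`print(a)` → prints [9, 2, 8, 3, 7, 521]
`print(b)` → prints [9, 2, 8, 3, 7]

Answer:
[9, 2, 8, 3, 7, 521]
[9, 2, 8, 3, 7]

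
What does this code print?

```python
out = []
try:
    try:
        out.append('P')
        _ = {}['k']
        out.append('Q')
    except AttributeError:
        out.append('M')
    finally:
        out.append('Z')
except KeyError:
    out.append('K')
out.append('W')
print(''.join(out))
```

Execution trace: 'P' (try body) → 'Z' (finally) → 'K' (outer except KeyError) → 'W' (after the try/except). Output: PZKW

Answer: PZKW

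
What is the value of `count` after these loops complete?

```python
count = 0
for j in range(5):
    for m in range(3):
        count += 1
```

5 * 3 = 15
`count` takes the values: 0 → 1 → 2 → 3 → 4 → 5 → 6 → 7 → 8 → 9 → 10 → 11 → 12 → 13 → 14 → 15

Answer: 15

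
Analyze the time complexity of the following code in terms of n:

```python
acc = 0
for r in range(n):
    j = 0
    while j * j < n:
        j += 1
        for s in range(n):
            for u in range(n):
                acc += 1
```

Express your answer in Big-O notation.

Each loop level contributes: n × √n × n × n. Multiplying the contributions gives O(n^3√n).

Answer: O(n^3√n)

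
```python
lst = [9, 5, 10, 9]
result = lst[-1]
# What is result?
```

Trace:
`lst = [9, 5, 10, 9]` → lst = [9, 5, 10, 9]
`result = lst[-1]` → result = 9
So result = 9

Answer: 9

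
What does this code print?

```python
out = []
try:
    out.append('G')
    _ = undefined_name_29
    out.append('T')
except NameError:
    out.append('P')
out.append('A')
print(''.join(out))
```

Execution trace: 'G' (try body) → 'P' (except NameError) → 'A' (after the try/except). Output: GPA

Answer: GPA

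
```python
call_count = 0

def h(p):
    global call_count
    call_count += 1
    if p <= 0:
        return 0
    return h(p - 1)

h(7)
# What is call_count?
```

Linear recursion stepping by 1: 8 calls from p=7 down to ≤0.

Answer: 8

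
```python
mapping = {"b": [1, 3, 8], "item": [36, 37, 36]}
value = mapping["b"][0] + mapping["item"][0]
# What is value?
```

Trace:
`mapping = {"b": [1, 3, 8], "item": [36, 37, 36]}` → mapping = {'b': [1, 3, 8], 'item': [36, 37, 36]}
`value = mapping["b"][0] + mapping["item"][0]` → value = 37
So value = 37

Answer: 37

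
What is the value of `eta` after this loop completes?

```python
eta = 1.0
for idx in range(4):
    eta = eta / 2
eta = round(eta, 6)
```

Halving LR 4 times: 1 / 2^4
`eta` takes the values: 1.0 → 0.5 → 0.25 → 0.125 → 0.0625

Answer: 0.0625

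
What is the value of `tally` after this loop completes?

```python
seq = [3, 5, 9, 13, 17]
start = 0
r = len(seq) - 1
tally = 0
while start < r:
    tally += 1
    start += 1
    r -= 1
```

Iterations until pointers meet (list length 5)
`tally` takes the values: 0 → 1 → 2

Answer: 2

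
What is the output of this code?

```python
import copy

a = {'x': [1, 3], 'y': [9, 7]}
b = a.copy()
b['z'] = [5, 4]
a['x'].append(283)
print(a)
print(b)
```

Key concept: shallow copy of dict with mutable values.
Step by step:
`a = {'x': [1, 3], 'y': [9, 7]}` → a = {'x': [1, 3], 'y': [9, 7]}
`b = a.copy()` → b = {'x': [1, 3], 'y': [9, 7]}
`b['z'] = [5, 4]` → b = {'x': [1, 3], 'y': [9, 7], 'z': [5, 4]}
`a['x'].append(283)` → a = {'x': [1, 3, 283], 'y': [9, 7]}; b = {'x': [1, 3, 283], 'y': [9, 7], 'z': [5, 4]}
`print(a)` → prints {'x': [1, 3, 283], 'y': [9, 7]}
`print(b)` → prints {'x': [1, 3, 283], 'y': [9, 7], 'z': [5, 4]}

Answer:
{'x': [1, 3, 283], 'y': [9, 7]}
{'x': [1, 3, 283], 'y': [9, 7], 'z': [5, 4]}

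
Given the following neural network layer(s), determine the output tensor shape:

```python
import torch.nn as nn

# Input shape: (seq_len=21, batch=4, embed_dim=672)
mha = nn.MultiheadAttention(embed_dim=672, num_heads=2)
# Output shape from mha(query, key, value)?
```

Input: (21, 4, 672) -> Output: (21, 4, 672)

Answer: (21, 4, 672)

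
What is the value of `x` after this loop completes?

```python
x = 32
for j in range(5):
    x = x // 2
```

Halve 5 times: 32 // 2^5 = 1
`x` takes the values: 32 → 16 → 8 → 4 → 2 → 1

Answer: 1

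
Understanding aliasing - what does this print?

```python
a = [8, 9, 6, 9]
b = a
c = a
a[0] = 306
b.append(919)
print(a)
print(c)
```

Key concept: multiple aliases.
Step by step:
`a = [8, 9, 6, 9]` → a = [8, 9, 6, 9]
`b = a` → b = [8, 9, 6, 9] (same object as a)
`c = a` → c = [8, 9, 6, 9] (same object as a, b)
`a[0] = 306` → a = [306, 9, 6, 9] (same object as b, c); b = [306, 9, 6, 9] (same object as a, c); c = [306, 9, 6, 9] (same object as a, b)
`b.append(919)` → a = [306, 9, 6, 9, 919] (same object as b, c); b = [306, 9, 6, 9, 919] (same object as a, c); c = [306, 9, 6, 9, 919] (same object as a, b)
`print(a)` → prints [306, 9, 6, 9, 919]
`print(c)` → prints [306, 9, 6, 9, 919]

Answer:
[306, 9, 6, 9, 919]
[306, 9, 6, 9, 919]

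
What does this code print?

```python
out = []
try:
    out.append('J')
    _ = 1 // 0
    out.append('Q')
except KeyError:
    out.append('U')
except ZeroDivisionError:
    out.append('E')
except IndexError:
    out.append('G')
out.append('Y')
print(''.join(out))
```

Execution trace: 'J' (try body) → 'E' (except ZeroDivisionError) → 'Y' (after the try/except). Output: JEY

Answer: JEY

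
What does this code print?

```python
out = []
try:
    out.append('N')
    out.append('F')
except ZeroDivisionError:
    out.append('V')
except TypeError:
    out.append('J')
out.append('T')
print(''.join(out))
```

Execution trace: 'N' (try body) → 'F' (try body, no exception) → 'T' (after the try/except). Output: NFT

Answer: NFT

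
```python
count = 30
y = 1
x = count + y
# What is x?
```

Trace:
`count = 30` → count = 30
`y = 1` → y = 1
`x = count + y` → x = 31
So x = 31

Answer: 31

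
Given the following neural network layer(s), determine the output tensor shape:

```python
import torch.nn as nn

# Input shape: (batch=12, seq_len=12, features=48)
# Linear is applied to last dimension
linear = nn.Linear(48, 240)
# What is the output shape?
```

Input: (12, 12, 48) -> Output: (12, 12, 240)

Answer: (12, 12, 240)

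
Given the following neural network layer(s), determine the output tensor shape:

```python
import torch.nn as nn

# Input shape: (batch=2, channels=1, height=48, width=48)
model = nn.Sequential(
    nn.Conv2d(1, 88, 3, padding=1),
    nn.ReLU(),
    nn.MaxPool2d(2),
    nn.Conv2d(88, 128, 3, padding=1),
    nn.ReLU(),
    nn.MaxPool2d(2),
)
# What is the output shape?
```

Input: (2, 1, 48, 48) -> after first Conv2d: (2, 88, 48, 48) -> after first MaxPool2d: (2, 88, 24, 24) -> after second Conv2d: (2, 128, 24, 24) -> Output: (2, 128, 12, 12)

Answer: (2, 128, 12, 12)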